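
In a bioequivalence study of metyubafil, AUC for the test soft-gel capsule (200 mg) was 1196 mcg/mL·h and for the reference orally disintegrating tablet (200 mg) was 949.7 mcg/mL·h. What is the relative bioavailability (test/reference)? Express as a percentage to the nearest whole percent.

F_rel = (AUC_test/D_test) / (AUC_ref/D_ref)
      = (1196/200) / (949.7/200)
      = 5.98 / 4.7485 = 1.2593 = 125.93%

F_rel = 126%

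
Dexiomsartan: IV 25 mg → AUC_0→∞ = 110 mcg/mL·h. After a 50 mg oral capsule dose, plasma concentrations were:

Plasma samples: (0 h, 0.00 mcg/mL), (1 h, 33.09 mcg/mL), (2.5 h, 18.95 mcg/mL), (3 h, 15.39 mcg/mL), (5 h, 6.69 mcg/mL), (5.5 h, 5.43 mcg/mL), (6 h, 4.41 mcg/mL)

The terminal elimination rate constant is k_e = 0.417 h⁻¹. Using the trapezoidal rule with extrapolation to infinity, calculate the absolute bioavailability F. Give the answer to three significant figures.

Trapezoidal AUC_0→6 (oral capsule):
  [0→1]: (0.00+33.09)/2 × 1 = 16.545
  [1→2.5]: (33.09+18.95)/2 × 1.5 = 39.03
  [2.5→3]: (18.95+15.39)/2 × 0.5 = 8.585
  [3→5]: (15.39+6.69)/2 × 2 = 22.08
  [5→5.5]: (6.69+5.43)/2 × 0.5 = 3.03
  [5.5→6]: (5.43+4.41)/2 × 0.5 = 2.46
  Sum = 91.73 mcg/mL·h
Tail: C_last/k_e = 4.41/0.417 = 10.576
AUC_0→∞ (oral capsule) = 91.73 + 10.576 = 102.306 mcg/mL·h
F = (AUC_ev/D_ev)/(AUC_iv/D_iv) = (102.306/50)/(110/25) = 2.04612/4.4 = 0.4650

F = 0.465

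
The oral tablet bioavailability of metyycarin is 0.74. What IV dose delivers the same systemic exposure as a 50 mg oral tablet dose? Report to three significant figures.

D_iv = 37.0 mg

Systemic exposure from an extravascular dose = F × D_ev, so the equivalent IV dose is F × D_ev.
D_iv = F × D_ev = 0.74 × 50 = 37 mg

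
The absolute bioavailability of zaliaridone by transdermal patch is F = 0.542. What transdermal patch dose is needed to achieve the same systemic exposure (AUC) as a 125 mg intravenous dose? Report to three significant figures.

For equal systemic exposure: F × D_ev = D_iv
D_ev = D_iv / F = 125 / 0.542 = 230.627 mg

D_transdermal = 231 mg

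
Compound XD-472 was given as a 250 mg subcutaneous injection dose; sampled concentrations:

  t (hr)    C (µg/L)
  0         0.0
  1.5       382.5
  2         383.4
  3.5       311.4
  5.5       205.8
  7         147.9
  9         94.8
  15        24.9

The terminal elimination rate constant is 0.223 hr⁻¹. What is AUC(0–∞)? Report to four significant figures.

AUC = 2495 µg/L·hr

Trapezoidal AUC_0→15:
  [0→1.5]: (0.0+382.5)/2 × 1.5 = 286.875
  [1.5→2]: (382.5+383.4)/2 × 0.5 = 191.475
  [2→3.5]: (383.4+311.4)/2 × 1.5 = 521.1
  [3.5→5.5]: (311.4+205.8)/2 × 2 = 517.2
  [5.5→7]: (205.8+147.9)/2 × 1.5 = 265.275
  [7→9]: (147.9+94.8)/2 × 2 = 242.7
  [9→15]: (94.8+24.9)/2 × 6 = 359.1
  Sum = 2383.725 µg/L·hr
Extrapolated tail: C_last / k_e = 24.9 / 0.223 = 111.659
AUC_0→∞ = 2383.725 + 111.659 = 2495.384 µg/L·hr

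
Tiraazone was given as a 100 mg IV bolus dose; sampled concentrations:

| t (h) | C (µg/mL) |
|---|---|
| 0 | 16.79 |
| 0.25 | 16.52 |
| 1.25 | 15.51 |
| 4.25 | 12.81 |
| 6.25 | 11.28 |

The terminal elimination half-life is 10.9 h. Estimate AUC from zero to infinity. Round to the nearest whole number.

Trapezoidal AUC_0→6.25:
  [0→0.25]: (16.79+16.52)/2 × 0.25 = 4.16375
  [0.25→1.25]: (16.52+15.51)/2 × 1 = 16.015
  [1.25→4.25]: (15.51+12.81)/2 × 3 = 42.48
  [4.25→6.25]: (12.81+11.28)/2 × 2 = 24.09
  Sum = 86.74875 µg/mL·h
k_e = ln2 / t½ = 0.693147 / 10.9 = 0.0636 h^-1
Extrapolated tail: C_last / k_e = 11.28 / 0.0636 = 177.358
AUC_0→∞ = 86.74875 + 177.358 = 264.10675 µg/mL·h

AUC = 264 µg/mL·h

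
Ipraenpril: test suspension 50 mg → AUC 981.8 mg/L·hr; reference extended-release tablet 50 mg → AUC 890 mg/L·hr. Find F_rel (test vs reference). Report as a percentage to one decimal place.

F_rel = 110.3%

F_rel = (AUC_test/D_test) / (AUC_ref/D_ref)
      = (981.8/50) / (890/50)
      = 19.636 / 17.8 = 1.1031 = 110.31%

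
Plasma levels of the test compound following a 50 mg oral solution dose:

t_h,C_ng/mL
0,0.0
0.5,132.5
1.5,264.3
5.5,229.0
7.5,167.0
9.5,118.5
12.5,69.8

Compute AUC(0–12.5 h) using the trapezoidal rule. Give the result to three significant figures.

AUC = 2180 ng/mL·h

Trapezoidal AUC_0→12.5:
  [0→0.5]: (0.0+132.5)/2 × 0.5 = 33.125
  [0.5→1.5]: (132.5+264.3)/2 × 1 = 198.4
  [1.5→5.5]: (264.3+229.0)/2 × 4 = 986.6
  [5.5→7.5]: (229.0+167.0)/2 × 2 = 396.0
  [7.5→9.5]: (167.0+118.5)/2 × 2 = 285.5
  [9.5→12.5]: (118.5+69.8)/2 × 3 = 282.45
  Sum = 2182.075 ng/mL·h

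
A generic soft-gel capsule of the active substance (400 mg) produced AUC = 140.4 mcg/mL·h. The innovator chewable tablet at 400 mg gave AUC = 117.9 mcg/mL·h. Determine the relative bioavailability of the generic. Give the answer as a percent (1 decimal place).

F_rel = 119.1%

F_rel = (AUC_test/D_test) / (AUC_ref/D_ref)
      = (140.4/400) / (117.9/400)
      = 0.351 / 0.29475 = 1.1908 = 119.08%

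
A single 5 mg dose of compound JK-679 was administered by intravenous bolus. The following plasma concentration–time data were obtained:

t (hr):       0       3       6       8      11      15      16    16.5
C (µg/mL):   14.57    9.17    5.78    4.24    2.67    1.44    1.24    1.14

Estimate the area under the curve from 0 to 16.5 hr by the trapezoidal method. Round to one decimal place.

AUC = 88.6 µg/mL·hr

Trapezoidal AUC_0→16.5:
  [0→3]: (14.57+9.17)/2 × 3 = 35.61
  [3→6]: (9.17+5.78)/2 × 3 = 22.425
  [6→8]: (5.78+4.24)/2 × 2 = 10.02
  [8→11]: (4.24+2.67)/2 × 3 = 10.365
  [11→15]: (2.67+1.44)/2 × 4 = 8.22
  [15→16]: (1.44+1.24)/2 × 1 = 1.34
  [16→16.5]: (1.24+1.14)/2 × 0.5 = 0.595
  Sum = 88.575 µg/mL·hr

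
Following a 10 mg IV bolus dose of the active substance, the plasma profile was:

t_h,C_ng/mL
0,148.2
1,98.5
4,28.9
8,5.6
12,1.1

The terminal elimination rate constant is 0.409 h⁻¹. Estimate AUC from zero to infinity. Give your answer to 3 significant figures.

Trapezoidal AUC_0→12:
  [0→1]: (148.2+98.5)/2 × 1 = 123.35
  [1→4]: (98.5+28.9)/2 × 3 = 191.1
  [4→8]: (28.9+5.6)/2 × 4 = 69.0
  [8→12]: (5.6+1.1)/2 × 4 = 13.4
  Sum = 396.85 ng/mL·h
Extrapolated tail: C_last / k_e = 1.1 / 0.409 = 2.689
AUC_0→∞ = 396.85 + 2.689 = 399.539 ng/mL·h

AUC = 400 ng/mL·h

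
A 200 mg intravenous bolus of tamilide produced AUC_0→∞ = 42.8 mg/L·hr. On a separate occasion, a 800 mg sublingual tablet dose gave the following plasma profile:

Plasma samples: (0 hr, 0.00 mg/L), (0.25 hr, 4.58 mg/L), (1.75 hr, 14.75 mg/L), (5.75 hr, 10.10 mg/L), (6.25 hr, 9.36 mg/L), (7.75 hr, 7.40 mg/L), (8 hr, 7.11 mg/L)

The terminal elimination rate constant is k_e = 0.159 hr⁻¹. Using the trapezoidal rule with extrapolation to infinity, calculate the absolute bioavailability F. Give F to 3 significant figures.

Trapezoidal AUC_0→8 (sublingual tablet):
  [0→0.25]: (0.00+4.58)/2 × 0.25 = 0.5725
  [0.25→1.75]: (4.58+14.75)/2 × 1.5 = 14.4975
  [1.75→5.75]: (14.75+10.10)/2 × 4 = 49.7
  [5.75→6.25]: (10.10+9.36)/2 × 0.5 = 4.865
  [6.25→7.75]: (9.36+7.40)/2 × 1.5 = 12.57
  [7.75→8]: (7.40+7.11)/2 × 0.25 = 1.81375
  Sum = 84.01875 mg/L·hr
Tail: C_last/k_e = 7.11/0.159 = 44.717
AUC_0→∞ (sublingual tablet) = 84.01875 + 44.717 = 128.73575 mg/L·hr
F = (AUC_ev/D_ev)/(AUC_iv/D_iv) = (128.73575/800)/(42.8/200) = 0.16092/0.214 = 0.7520

F = 0.752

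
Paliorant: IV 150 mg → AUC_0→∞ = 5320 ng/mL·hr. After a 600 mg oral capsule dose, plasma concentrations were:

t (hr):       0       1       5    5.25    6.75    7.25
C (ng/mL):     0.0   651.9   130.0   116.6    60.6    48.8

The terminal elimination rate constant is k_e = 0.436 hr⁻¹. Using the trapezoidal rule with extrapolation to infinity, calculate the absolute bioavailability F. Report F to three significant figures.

Trapezoidal AUC_0→7.25 (oral capsule):
  [0→1]: (0.0+651.9)/2 × 1 = 325.95
  [1→5]: (651.9+130.0)/2 × 4 = 1563.8
  [5→5.25]: (130.0+116.6)/2 × 0.25 = 30.825
  [5.25→6.75]: (116.6+60.6)/2 × 1.5 = 132.9
  [6.75→7.25]: (60.6+48.8)/2 × 0.5 = 27.35
  Sum = 2080.825 ng/mL·hr
Tail: C_last/k_e = 48.8/0.436 = 111.927
AUC_0→∞ (oral capsule) = 2080.825 + 111.927 = 2192.752 ng/mL·hr
F = (AUC_ev/D_ev)/(AUC_iv/D_iv) = (2192.752/600)/(5320/150) = 3.65459/35.4667 = 0.1030

F = 0.103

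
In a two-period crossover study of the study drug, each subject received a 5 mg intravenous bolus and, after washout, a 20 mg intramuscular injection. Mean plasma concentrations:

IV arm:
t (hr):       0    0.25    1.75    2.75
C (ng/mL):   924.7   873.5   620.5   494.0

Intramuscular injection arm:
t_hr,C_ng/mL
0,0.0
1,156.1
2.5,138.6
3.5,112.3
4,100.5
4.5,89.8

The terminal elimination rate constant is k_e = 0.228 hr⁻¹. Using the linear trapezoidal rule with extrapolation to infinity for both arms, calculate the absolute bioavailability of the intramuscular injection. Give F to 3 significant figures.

Trapezoidal AUC_0→2.75 (IV):
  [0→0.25]: (924.7+873.5)/2 × 0.25 = 224.775
  [0.25→1.75]: (873.5+620.5)/2 × 1.5 = 1120.5
  [1.75→2.75]: (620.5+494.0)/2 × 1 = 557.25
  Sum = 1902.525 ng/mL·hr
IV tail: 494.0/0.228 = 2166.667; AUC_iv,0→∞ = 1902.525 + 2166.667 = 4069.192 ng/mL·hr
Trapezoidal AUC_0→4.5 (intramuscular injection):
  [0→1]: (0.0+156.1)/2 × 1 = 78.05
  [1→2.5]: (156.1+138.6)/2 × 1.5 = 221.025
  [2.5→3.5]: (138.6+112.3)/2 × 1 = 125.45
  [3.5→4]: (112.3+100.5)/2 × 0.5 = 53.2
  [4→4.5]: (100.5+89.8)/2 × 0.5 = 47.575
  Sum = 525.3 ng/mL·hr
intramuscular injection tail: 89.8/0.228 = 393.860; AUC_ev,0→∞ = 525.3 + 393.860 = 919.16 ng/mL·hr
F = (AUC_ev/D_ev)/(AUC_iv/D_iv) = (919.16/20)/(4069.192/5) = 45.958/813.8384 = 0.0565

F = 0.0565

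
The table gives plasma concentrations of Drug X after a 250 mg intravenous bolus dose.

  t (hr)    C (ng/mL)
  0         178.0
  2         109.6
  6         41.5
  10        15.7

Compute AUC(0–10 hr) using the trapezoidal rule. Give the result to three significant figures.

AUC = 704 ng/mL·hr

Trapezoidal AUC_0→10:
  [0→2]: (178.0+109.6)/2 × 2 = 287.6
  [2→6]: (109.6+41.5)/2 × 4 = 302.2
  [6→10]: (41.5+15.7)/2 × 4 = 114.4
  Sum = 704.2 ng/mL·hr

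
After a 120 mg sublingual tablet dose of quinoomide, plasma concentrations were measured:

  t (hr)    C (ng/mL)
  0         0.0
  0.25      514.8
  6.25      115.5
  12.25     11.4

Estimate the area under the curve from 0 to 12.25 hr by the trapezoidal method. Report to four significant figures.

Trapezoidal AUC_0→12.25:
  [0→0.25]: (0.0+514.8)/2 × 0.25 = 64.35
  [0.25→6.25]: (514.8+115.5)/2 × 6 = 1890.9
  [6.25→12.25]: (115.5+11.4)/2 × 6 = 380.7
  Sum = 2335.95 ng/mL·hr

AUC = 2336 ng/mL·hr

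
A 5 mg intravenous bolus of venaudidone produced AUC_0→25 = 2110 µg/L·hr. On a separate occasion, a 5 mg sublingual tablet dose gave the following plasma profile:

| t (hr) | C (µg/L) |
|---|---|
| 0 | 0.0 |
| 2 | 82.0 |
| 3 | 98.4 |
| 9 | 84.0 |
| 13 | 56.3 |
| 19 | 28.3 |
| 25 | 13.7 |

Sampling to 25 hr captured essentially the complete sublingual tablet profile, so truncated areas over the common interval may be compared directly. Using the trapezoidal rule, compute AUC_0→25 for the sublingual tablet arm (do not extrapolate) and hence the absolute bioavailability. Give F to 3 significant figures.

Trapezoidal AUC_0→25 (sublingual tablet):
  [0→2]: (0.0+82.0)/2 × 2 = 82.0
  [2→3]: (82.0+98.4)/2 × 1 = 90.2
  [3→9]: (98.4+84.0)/2 × 6 = 547.2
  [9→13]: (84.0+56.3)/2 × 4 = 280.6
  [13→19]: (56.3+28.3)/2 × 6 = 253.8
  [19→25]: (28.3+13.7)/2 × 6 = 126.0
  Sum = 1379.8 µg/L·hr
F = (AUC_ev/D_ev)/(AUC_iv/D_iv) = (1379.8/5)/(2110/5) = 275.96/422 = 0.6539

F = 0.654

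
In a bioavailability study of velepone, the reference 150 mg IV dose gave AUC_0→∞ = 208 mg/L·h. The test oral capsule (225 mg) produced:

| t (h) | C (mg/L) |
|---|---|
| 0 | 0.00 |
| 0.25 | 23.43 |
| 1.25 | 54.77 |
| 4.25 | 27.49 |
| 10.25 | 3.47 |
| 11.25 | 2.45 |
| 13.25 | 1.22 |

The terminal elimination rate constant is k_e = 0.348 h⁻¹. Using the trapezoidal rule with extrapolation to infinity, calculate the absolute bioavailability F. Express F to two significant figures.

F = 0.86

Trapezoidal AUC_0→13.25 (oral capsule):
  [0→0.25]: (0.00+23.43)/2 × 0.25 = 2.92875
  [0.25→1.25]: (23.43+54.77)/2 × 1 = 39.1
  [1.25→4.25]: (54.77+27.49)/2 × 3 = 123.39
  [4.25→10.25]: (27.49+3.47)/2 × 6 = 92.88
  [10.25→11.25]: (3.47+2.45)/2 × 1 = 2.96
  [11.25→13.25]: (2.45+1.22)/2 × 2 = 3.67
  Sum = 264.92875 mg/L·h
Tail: C_last/k_e = 1.22/0.348 = 3.506
AUC_0→∞ (oral capsule) = 264.92875 + 3.506 = 268.43475 mg/L·h
F = (AUC_ev/D_ev)/(AUC_iv/D_iv) = (268.43475/225)/(208/150) = 1.19304/1.38667 = 0.8604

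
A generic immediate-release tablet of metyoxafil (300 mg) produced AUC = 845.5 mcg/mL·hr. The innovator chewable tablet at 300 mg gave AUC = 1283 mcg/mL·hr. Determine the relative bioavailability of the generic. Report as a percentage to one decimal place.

F_rel = 65.9%

F_rel = (AUC_test/D_test) / (AUC_ref/D_ref)
      = (845.5/300) / (1283/300)
      = 2.81833 / 4.27667 = 0.6590 = 65.90%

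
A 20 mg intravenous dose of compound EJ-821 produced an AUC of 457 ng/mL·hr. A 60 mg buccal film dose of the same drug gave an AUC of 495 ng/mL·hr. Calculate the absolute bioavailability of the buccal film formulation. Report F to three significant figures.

F = (AUC_ev / D_ev) / (AUC_iv / D_iv)
  = (495/60) / (457/20)
  = 8.25 / 22.85 = 0.3611

F = 0.361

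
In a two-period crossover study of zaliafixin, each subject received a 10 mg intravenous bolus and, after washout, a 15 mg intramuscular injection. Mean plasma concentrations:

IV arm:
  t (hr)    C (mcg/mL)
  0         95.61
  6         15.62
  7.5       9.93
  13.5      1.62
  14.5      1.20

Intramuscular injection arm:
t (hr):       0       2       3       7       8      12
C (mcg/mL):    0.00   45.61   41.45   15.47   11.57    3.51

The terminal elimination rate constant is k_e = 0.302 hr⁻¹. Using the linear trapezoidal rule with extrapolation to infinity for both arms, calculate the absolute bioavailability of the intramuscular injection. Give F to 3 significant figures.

F = 0.438

Trapezoidal AUC_0→14.5 (IV):
  [0→6]: (95.61+15.62)/2 × 6 = 333.69
  [6→7.5]: (15.62+9.93)/2 × 1.5 = 19.1625
  [7.5→13.5]: (9.93+1.62)/2 × 6 = 34.65
  [13.5→14.5]: (1.62+1.20)/2 × 1 = 1.41
  Sum = 388.9125 mcg/mL·hr
IV tail: 1.20/0.302 = 3.974; AUC_iv,0→∞ = 388.9125 + 3.974 = 392.8865 mcg/mL·hr
Trapezoidal AUC_0→12 (intramuscular injection):
  [0→2]: (0.00+45.61)/2 × 2 = 45.61
  [2→3]: (45.61+41.45)/2 × 1 = 43.53
  [3→7]: (41.45+15.47)/2 × 4 = 113.84
  [7→8]: (15.47+11.57)/2 × 1 = 13.52
  [8→12]: (11.57+3.51)/2 × 4 = 30.16
  Sum = 246.66 mcg/mL·hr
intramuscular injection tail: 3.51/0.302 = 11.623; AUC_ev,0→∞ = 246.66 + 11.623 = 258.283 mcg/mL·hr
F = (AUC_ev/D_ev)/(AUC_iv/D_iv) = (258.283/15)/(392.8865/10) = 17.2189/39.28865 = 0.4383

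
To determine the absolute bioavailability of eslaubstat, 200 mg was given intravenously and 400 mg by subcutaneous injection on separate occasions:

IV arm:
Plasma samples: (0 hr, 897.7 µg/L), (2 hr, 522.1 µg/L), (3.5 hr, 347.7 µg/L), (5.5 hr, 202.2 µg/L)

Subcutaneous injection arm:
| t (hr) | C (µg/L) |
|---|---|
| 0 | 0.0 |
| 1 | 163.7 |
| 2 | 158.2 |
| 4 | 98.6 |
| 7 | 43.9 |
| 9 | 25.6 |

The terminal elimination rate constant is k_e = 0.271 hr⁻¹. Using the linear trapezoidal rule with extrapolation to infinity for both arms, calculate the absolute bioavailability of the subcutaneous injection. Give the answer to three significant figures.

Trapezoidal AUC_0→5.5 (IV):
  [0→2]: (897.7+522.1)/2 × 2 = 1419.8
  [2→3.5]: (522.1+347.7)/2 × 1.5 = 652.35
  [3.5→5.5]: (347.7+202.2)/2 × 2 = 549.9
  Sum = 2622.05 µg/L·hr
IV tail: 202.2/0.271 = 746.125; AUC_iv,0→∞ = 2622.05 + 746.125 = 3368.175 µg/L·hr
Trapezoidal AUC_0→9 (subcutaneous injection):
  [0→1]: (0.0+163.7)/2 × 1 = 81.85
  [1→2]: (163.7+158.2)/2 × 1 = 160.95
  [2→4]: (158.2+98.6)/2 × 2 = 256.8
  [4→7]: (98.6+43.9)/2 × 3 = 213.75
  [7→9]: (43.9+25.6)/2 × 2 = 69.5
  Sum = 782.85 µg/L·hr
subcutaneous injection tail: 25.6/0.271 = 94.465; AUC_ev,0→∞ = 782.85 + 94.465 = 877.315 µg/L·hr
F = (AUC_ev/D_ev)/(AUC_iv/D_iv) = (877.315/400)/(3368.175/200) = 2.1932875/16.840875 = 0.1302

F = 0.130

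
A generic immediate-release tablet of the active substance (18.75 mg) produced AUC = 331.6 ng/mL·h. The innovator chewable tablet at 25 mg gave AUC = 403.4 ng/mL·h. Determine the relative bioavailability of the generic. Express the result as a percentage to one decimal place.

F_rel = (AUC_test/D_test) / (AUC_ref/D_ref)
      = (331.6/18.75) / (403.4/25)
      = 17.6853 / 16.136 = 1.0960 = 109.60%

F_rel = 109.6%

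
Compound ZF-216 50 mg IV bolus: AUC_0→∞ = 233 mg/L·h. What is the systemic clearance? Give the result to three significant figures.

CL = 0.215 L/h

CL = Dose_iv / AUC_0→∞
   = 50 / 233 = 0.214592 L/h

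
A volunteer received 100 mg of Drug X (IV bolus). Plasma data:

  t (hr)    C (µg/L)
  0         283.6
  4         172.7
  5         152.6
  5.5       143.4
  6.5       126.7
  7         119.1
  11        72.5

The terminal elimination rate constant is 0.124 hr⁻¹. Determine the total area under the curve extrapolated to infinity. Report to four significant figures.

AUC = 2314 µg/L·hr

Trapezoidal AUC_0→11:
  [0→4]: (283.6+172.7)/2 × 4 = 912.6
  [4→5]: (172.7+152.6)/2 × 1 = 162.65
  [5→5.5]: (152.6+143.4)/2 × 0.5 = 74.0
  [5.5→6.5]: (143.4+126.7)/2 × 1 = 135.05
  [6.5→7]: (126.7+119.1)/2 × 0.5 = 61.45
  [7→11]: (119.1+72.5)/2 × 4 = 383.2
  Sum = 1728.95 µg/L·hr
Extrapolated tail: C_last / k_e = 72.5 / 0.124 = 584.677
AUC_0→∞ = 1728.95 + 584.677 = 2313.627 µg/L·hr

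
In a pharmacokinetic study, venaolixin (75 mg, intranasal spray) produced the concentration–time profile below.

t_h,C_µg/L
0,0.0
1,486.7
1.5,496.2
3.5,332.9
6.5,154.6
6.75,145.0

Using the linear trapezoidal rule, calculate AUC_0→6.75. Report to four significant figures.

Trapezoidal AUC_0→6.75:
  [0→1]: (0.0+486.7)/2 × 1 = 243.35
  [1→1.5]: (486.7+496.2)/2 × 0.5 = 245.725
  [1.5→3.5]: (496.2+332.9)/2 × 2 = 829.1
  [3.5→6.5]: (332.9+154.6)/2 × 3 = 731.25
  [6.5→6.75]: (154.6+145.0)/2 × 0.25 = 37.45
  Sum = 2086.875 µg/L·h

AUC = 2087 µg/L·h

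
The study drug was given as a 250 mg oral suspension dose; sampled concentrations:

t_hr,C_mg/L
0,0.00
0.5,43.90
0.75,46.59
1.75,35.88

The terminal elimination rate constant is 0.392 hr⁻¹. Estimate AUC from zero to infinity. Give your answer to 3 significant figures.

AUC = 155 mg/L·hr

Trapezoidal AUC_0→1.75:
  [0→0.5]: (0.00+43.90)/2 × 0.5 = 10.975
  [0.5→0.75]: (43.90+46.59)/2 × 0.25 = 11.31125
  [0.75→1.75]: (46.59+35.88)/2 × 1 = 41.235
  Sum = 63.52125 mg/L·hr
Extrapolated tail: C_last / k_e = 35.88 / 0.392 = 91.531
AUC_0→∞ = 63.52125 + 91.531 = 155.05225 mg/L·hr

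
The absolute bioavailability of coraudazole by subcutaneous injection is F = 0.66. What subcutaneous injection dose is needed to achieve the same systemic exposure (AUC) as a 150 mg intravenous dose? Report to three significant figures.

For equal systemic exposure: F × D_ev = D_iv
D_ev = D_iv / F = 150 / 0.66 = 227.273 mg

D_subcutaneous = 227 mg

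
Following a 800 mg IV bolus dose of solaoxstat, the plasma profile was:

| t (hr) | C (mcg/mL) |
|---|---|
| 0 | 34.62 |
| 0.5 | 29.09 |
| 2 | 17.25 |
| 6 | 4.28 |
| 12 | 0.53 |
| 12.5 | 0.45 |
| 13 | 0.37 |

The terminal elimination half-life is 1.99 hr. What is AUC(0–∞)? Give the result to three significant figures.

AUC = 110 mcg/mL·hr

Trapezoidal AUC_0→13:
  [0→0.5]: (34.62+29.09)/2 × 0.5 = 15.9275
  [0.5→2]: (29.09+17.25)/2 × 1.5 = 34.755
  [2→6]: (17.25+4.28)/2 × 4 = 43.06
  [6→12]: (4.28+0.53)/2 × 6 = 14.43
  [12→12.5]: (0.53+0.45)/2 × 0.5 = 0.245
  [12.5→13]: (0.45+0.37)/2 × 0.5 = 0.205
  Sum = 108.6225 mcg/mL·hr
k_e = ln2 / t½ = 0.693147 / 1.99 = 0.3483 hr^-1
Extrapolated tail: C_last / k_e = 0.37 / 0.3483 = 1.062
AUC_0→∞ = 108.6225 + 1.062 = 109.6845 mcg/mL·hr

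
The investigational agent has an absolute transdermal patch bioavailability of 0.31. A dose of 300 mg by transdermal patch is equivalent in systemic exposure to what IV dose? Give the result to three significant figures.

D_iv = 93.0 mg

Systemic exposure from an extravascular dose = F × D_ev, so the equivalent IV dose is F × D_ev.
D_iv = F × D_ev = 0.31 × 300 = 93 mg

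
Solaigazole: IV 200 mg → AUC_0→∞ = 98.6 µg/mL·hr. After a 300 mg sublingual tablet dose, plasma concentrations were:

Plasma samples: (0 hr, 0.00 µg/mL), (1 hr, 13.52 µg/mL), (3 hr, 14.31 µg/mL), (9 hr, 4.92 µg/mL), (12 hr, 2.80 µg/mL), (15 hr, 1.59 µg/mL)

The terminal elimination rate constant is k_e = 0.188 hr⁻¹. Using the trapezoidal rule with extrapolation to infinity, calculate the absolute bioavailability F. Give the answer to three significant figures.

F = 0.804

Trapezoidal AUC_0→15 (sublingual tablet):
  [0→1]: (0.00+13.52)/2 × 1 = 6.76
  [1→3]: (13.52+14.31)/2 × 2 = 27.83
  [3→9]: (14.31+4.92)/2 × 6 = 57.69
  [9→12]: (4.92+2.80)/2 × 3 = 11.58
  [12→15]: (2.80+1.59)/2 × 3 = 6.585
  Sum = 110.445 µg/mL·hr
Tail: C_last/k_e = 1.59/0.188 = 8.457
AUC_0→∞ (sublingual tablet) = 110.445 + 8.457 = 118.902 µg/mL·hr
F = (AUC_ev/D_ev)/(AUC_iv/D_iv) = (118.902/300)/(98.6/200) = 0.39634/0.493 = 0.8039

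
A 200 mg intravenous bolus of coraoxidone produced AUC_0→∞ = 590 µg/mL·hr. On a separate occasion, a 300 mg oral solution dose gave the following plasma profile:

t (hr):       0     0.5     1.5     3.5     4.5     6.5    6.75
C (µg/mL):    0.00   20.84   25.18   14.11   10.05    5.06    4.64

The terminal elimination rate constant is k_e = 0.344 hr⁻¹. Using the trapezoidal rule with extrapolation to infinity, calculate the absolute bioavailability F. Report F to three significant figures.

Trapezoidal AUC_0→6.75 (oral solution):
  [0→0.5]: (0.00+20.84)/2 × 0.5 = 5.21
  [0.5→1.5]: (20.84+25.18)/2 × 1 = 23.01
  [1.5→3.5]: (25.18+14.11)/2 × 2 = 39.29
  [3.5→4.5]: (14.11+10.05)/2 × 1 = 12.08
  [4.5→6.5]: (10.05+5.06)/2 × 2 = 15.11
  [6.5→6.75]: (5.06+4.64)/2 × 0.25 = 1.2125
  Sum = 95.9125 µg/mL·hr
Tail: C_last/k_e = 4.64/0.344 = 13.488
AUC_0→∞ (oral solution) = 95.9125 + 13.488 = 109.4005 µg/mL·hr
F = (AUC_ev/D_ev)/(AUC_iv/D_iv) = (109.4005/300)/(590/200) = 0.364668/2.95 = 0.1236

F = 0.124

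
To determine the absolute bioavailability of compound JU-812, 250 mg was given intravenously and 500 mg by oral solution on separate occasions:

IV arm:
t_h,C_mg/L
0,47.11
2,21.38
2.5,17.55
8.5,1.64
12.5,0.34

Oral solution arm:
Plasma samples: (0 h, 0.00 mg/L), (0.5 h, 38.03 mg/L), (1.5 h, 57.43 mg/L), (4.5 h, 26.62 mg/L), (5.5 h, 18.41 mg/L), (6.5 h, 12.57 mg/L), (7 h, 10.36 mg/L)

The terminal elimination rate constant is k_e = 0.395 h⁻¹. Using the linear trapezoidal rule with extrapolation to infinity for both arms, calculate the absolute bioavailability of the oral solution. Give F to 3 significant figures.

Trapezoidal AUC_0→12.5 (IV):
  [0→2]: (47.11+21.38)/2 × 2 = 68.49
  [2→2.5]: (21.38+17.55)/2 × 0.5 = 9.7325
  [2.5→8.5]: (17.55+1.64)/2 × 6 = 57.57
  [8.5→12.5]: (1.64+0.34)/2 × 4 = 3.96
  Sum = 139.7525 mg/L·h
IV tail: 0.34/0.395 = 0.861; AUC_iv,0→∞ = 139.7525 + 0.861 = 140.6135 mg/L·h
Trapezoidal AUC_0→7 (oral solution):
  [0→0.5]: (0.00+38.03)/2 × 0.5 = 9.5075
  [0.5→1.5]: (38.03+57.43)/2 × 1 = 47.73
  [1.5→4.5]: (57.43+26.62)/2 × 3 = 126.075
  [4.5→5.5]: (26.62+18.41)/2 × 1 = 22.515
  [5.5→6.5]: (18.41+12.57)/2 × 1 = 15.49
  [6.5→7]: (12.57+10.36)/2 × 0.5 = 5.7325
  Sum = 227.05 mg/L·h
oral solution tail: 10.36/0.395 = 26.228; AUC_ev,0→∞ = 227.05 + 26.228 = 253.278 mg/L·h
F = (AUC_ev/D_ev)/(AUC_iv/D_iv) = (253.278/500)/(140.6135/250) = 0.506556/0.562454 = 0.9006

F = 0.901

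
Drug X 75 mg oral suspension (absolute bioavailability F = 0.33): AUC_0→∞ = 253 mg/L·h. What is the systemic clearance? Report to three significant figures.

CL = F × Dose / AUC_0→∞
   = 0.33 × 75 / 253 = 0.0978261 L/h

CL = 0.0978 L/h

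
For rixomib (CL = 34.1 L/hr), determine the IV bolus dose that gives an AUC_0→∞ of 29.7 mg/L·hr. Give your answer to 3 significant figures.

Dose_iv = CL × AUC_0→∞
     = 34.1 × 29.7 = 1012.77 mg

Dose = 1010 mg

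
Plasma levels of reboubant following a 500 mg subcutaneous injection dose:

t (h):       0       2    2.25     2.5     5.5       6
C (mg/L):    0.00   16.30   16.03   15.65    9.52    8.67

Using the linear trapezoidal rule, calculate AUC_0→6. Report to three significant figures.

AUC = 66.6 mg/L·h

Trapezoidal AUC_0→6:
  [0→2]: (0.00+16.30)/2 × 2 = 16.3
  [2→2.25]: (16.30+16.03)/2 × 0.25 = 4.04125
  [2.25→2.5]: (16.03+15.65)/2 × 0.25 = 3.96
  [2.5→5.5]: (15.65+9.52)/2 × 3 = 37.755
  [5.5→6]: (9.52+8.67)/2 × 0.5 = 4.5475
  Sum = 66.60375 mg/L·h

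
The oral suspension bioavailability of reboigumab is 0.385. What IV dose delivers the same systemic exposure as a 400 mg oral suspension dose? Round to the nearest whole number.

Systemic exposure from an extravascular dose = F × D_ev, so the equivalent IV dose is F × D_ev.
D_iv = F × D_ev = 0.385 × 400 = 154 mg

D_iv = 154 mg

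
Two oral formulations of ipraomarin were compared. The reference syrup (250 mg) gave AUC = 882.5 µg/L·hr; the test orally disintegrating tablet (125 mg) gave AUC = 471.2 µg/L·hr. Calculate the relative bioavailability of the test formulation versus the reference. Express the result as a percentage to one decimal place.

F_rel = 106.8%

F_rel = (AUC_test/D_test) / (AUC_ref/D_ref)
      = (471.2/125) / (882.5/250)
      = 3.7696 / 3.53 = 1.0679 = 106.79%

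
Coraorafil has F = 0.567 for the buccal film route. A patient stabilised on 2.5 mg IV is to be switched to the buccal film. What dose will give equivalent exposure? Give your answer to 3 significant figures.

For equal systemic exposure: F × D_ev = D_iv
D_ev = D_iv / F = 2.5 / 0.567 = 4.40917 mg

D_buccal = 4.41 mg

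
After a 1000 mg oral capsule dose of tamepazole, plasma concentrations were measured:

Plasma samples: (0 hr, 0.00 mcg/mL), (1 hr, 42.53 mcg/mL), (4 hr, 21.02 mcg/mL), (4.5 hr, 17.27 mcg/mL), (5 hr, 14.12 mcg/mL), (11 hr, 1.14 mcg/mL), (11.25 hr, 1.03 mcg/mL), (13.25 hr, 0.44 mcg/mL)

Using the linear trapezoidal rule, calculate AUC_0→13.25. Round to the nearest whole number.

Trapezoidal AUC_0→13.25:
  [0→1]: (0.00+42.53)/2 × 1 = 21.265
  [1→4]: (42.53+21.02)/2 × 3 = 95.325
  [4→4.5]: (21.02+17.27)/2 × 0.5 = 9.5725
  [4.5→5]: (17.27+14.12)/2 × 0.5 = 7.8475
  [5→11]: (14.12+1.14)/2 × 6 = 45.78
  [11→11.25]: (1.14+1.03)/2 × 0.25 = 0.27125
  [11.25→13.25]: (1.03+0.44)/2 × 2 = 1.47
  Sum = 181.53125 mcg/mL·hr

AUC = 182 mcg/mL·hr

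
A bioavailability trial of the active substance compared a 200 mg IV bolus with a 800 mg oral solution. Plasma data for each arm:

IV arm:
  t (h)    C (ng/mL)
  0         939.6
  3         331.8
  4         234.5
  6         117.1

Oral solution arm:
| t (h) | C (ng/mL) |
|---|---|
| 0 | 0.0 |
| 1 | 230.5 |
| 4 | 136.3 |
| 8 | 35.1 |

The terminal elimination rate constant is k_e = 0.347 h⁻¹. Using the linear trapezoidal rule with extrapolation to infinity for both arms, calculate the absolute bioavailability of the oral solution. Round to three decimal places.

Trapezoidal AUC_0→6 (IV):
  [0→3]: (939.6+331.8)/2 × 3 = 1907.1
  [3→4]: (331.8+234.5)/2 × 1 = 283.15
  [4→6]: (234.5+117.1)/2 × 2 = 351.6
  Sum = 2541.85 ng/mL·h
IV tail: 117.1/0.347 = 337.464; AUC_iv,0→∞ = 2541.85 + 337.464 = 2879.314 ng/mL·h
Trapezoidal AUC_0→8 (oral solution):
  [0→1]: (0.0+230.5)/2 × 1 = 115.25
  [1→4]: (230.5+136.3)/2 × 3 = 550.2
  [4→8]: (136.3+35.1)/2 × 4 = 342.8
  Sum = 1008.25 ng/mL·h
oral solution tail: 35.1/0.347 = 101.153; AUC_ev,0→∞ = 1008.25 + 101.153 = 1109.403 ng/mL·h
F = (AUC_ev/D_ev)/(AUC_iv/D_iv) = (1109.403/800)/(2879.314/200) = 1.38675/14.39657 = 0.0963

F = 0.096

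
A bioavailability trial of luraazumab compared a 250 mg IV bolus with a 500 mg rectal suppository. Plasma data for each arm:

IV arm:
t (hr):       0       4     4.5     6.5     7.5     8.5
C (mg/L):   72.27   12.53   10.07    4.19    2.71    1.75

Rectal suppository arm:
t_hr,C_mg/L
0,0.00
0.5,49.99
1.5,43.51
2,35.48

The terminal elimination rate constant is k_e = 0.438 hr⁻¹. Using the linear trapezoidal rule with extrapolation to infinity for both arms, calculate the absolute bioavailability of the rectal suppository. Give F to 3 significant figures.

F = 0.402

Trapezoidal AUC_0→8.5 (IV):
  [0→4]: (72.27+12.53)/2 × 4 = 169.6
  [4→4.5]: (12.53+10.07)/2 × 0.5 = 5.65
  [4.5→6.5]: (10.07+4.19)/2 × 2 = 14.26
  [6.5→7.5]: (4.19+2.71)/2 × 1 = 3.45
  [7.5→8.5]: (2.71+1.75)/2 × 1 = 2.23
  Sum = 195.19 mg/L·hr
IV tail: 1.75/0.438 = 3.995; AUC_iv,0→∞ = 195.19 + 3.995 = 199.185 mg/L·hr
Trapezoidal AUC_0→2 (rectal suppository):
  [0→0.5]: (0.00+49.99)/2 × 0.5 = 12.4975
  [0.5→1.5]: (49.99+43.51)/2 × 1 = 46.75
  [1.5→2]: (43.51+35.48)/2 × 0.5 = 19.7475
  Sum = 78.995 mg/L·hr
rectal suppository tail: 35.48/0.438 = 81.005; AUC_ev,0→∞ = 78.995 + 81.005 = 160.0 mg/L·hr
F = (AUC_ev/D_ev)/(AUC_iv/D_iv) = (160.0/500)/(199.185/250) = 0.32/0.79674 = 0.4016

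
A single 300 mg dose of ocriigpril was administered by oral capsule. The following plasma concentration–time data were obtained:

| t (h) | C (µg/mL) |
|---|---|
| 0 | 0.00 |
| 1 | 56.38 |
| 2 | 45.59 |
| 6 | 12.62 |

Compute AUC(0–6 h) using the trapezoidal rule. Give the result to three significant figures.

Trapezoidal AUC_0→6:
  [0→1]: (0.00+56.38)/2 × 1 = 28.19
  [1→2]: (56.38+45.59)/2 × 1 = 50.985
  [2→6]: (45.59+12.62)/2 × 4 = 116.42
  Sum = 195.595 µg/mL·h

AUC = 196 µg/mL·h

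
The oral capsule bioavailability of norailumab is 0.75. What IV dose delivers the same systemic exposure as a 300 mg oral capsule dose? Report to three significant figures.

D_iv = 225 mg

Systemic exposure from an extravascular dose = F × D_ev, so the equivalent IV dose is F × D_ev.
D_iv = F × D_ev = 0.75 × 300 = 225 mg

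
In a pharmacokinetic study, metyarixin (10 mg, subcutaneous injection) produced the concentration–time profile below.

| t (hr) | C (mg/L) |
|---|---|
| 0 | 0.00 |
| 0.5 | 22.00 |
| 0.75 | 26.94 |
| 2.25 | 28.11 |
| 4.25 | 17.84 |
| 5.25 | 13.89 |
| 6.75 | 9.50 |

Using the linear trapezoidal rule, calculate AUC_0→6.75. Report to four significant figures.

AUC = 132.3 mg/L·hr

Trapezoidal AUC_0→6.75:
  [0→0.5]: (0.00+22.00)/2 × 0.5 = 5.5
  [0.5→0.75]: (22.00+26.94)/2 × 0.25 = 6.1175
  [0.75→2.25]: (26.94+28.11)/2 × 1.5 = 41.2875
  [2.25→4.25]: (28.11+17.84)/2 × 2 = 45.95
  [4.25→5.25]: (17.84+13.89)/2 × 1 = 15.865
  [5.25→6.75]: (13.89+9.50)/2 × 1.5 = 17.5425
  Sum = 132.2625 mg/L·hr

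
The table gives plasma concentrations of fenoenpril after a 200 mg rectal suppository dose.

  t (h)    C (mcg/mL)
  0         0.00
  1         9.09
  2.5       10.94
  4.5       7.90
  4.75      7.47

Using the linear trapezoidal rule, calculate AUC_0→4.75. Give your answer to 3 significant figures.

AUC = 40.3 mcg/mL·h

Trapezoidal AUC_0→4.75:
  [0→1]: (0.00+9.09)/2 × 1 = 4.545
  [1→2.5]: (9.09+10.94)/2 × 1.5 = 15.0225
  [2.5→4.5]: (10.94+7.90)/2 × 2 = 18.84
  [4.5→4.75]: (7.90+7.47)/2 × 0.25 = 1.92125
  Sum = 40.32875 mcg/mL·h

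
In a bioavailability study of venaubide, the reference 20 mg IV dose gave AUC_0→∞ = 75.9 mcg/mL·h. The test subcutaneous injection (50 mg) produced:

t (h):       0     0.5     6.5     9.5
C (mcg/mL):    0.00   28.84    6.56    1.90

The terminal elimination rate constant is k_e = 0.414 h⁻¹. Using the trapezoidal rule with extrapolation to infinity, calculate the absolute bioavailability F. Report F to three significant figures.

F = 0.689

Trapezoidal AUC_0→9.5 (subcutaneous injection):
  [0→0.5]: (0.00+28.84)/2 × 0.5 = 7.21
  [0.5→6.5]: (28.84+6.56)/2 × 6 = 106.2
  [6.5→9.5]: (6.56+1.90)/2 × 3 = 12.69
  Sum = 126.1 mcg/mL·h
Tail: C_last/k_e = 1.90/0.414 = 4.589
AUC_0→∞ (subcutaneous injection) = 126.1 + 4.589 = 130.689 mcg/mL·h
F = (AUC_ev/D_ev)/(AUC_iv/D_iv) = (130.689/50)/(75.9/20) = 2.61378/3.795 = 0.6887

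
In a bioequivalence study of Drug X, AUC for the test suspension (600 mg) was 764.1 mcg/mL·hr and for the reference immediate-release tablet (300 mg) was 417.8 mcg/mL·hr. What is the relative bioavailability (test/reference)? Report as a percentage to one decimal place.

F_rel = (AUC_test/D_test) / (AUC_ref/D_ref)
      = (764.1/600) / (417.8/300)
      = 1.2735 / 1.39267 = 0.9144 = 91.44%

F_rel = 91.4%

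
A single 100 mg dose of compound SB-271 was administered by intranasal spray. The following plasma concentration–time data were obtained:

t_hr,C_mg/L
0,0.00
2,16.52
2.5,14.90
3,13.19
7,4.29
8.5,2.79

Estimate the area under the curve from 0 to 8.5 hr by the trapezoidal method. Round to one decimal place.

Trapezoidal AUC_0→8.5:
  [0→2]: (0.00+16.52)/2 × 2 = 16.52
  [2→2.5]: (16.52+14.90)/2 × 0.5 = 7.855
  [2.5→3]: (14.90+13.19)/2 × 0.5 = 7.0225
  [3→7]: (13.19+4.29)/2 × 4 = 34.96
  [7→8.5]: (4.29+2.79)/2 × 1.5 = 5.31
  Sum = 71.6675 mg/L·hr

AUC = 71.7 mg/L·hr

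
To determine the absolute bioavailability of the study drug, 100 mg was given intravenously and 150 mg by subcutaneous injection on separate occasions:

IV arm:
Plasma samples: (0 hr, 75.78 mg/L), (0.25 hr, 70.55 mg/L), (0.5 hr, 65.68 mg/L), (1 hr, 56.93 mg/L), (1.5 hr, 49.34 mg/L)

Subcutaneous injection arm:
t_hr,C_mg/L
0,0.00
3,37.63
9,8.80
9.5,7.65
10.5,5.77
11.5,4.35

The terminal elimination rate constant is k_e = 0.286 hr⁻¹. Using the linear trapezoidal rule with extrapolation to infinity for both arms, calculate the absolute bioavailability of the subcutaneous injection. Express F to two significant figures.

F = 0.57

Trapezoidal AUC_0→1.5 (IV):
  [0→0.25]: (75.78+70.55)/2 × 0.25 = 18.29125
  [0.25→0.5]: (70.55+65.68)/2 × 0.25 = 17.02875
  [0.5→1]: (65.68+56.93)/2 × 0.5 = 30.6525
  [1→1.5]: (56.93+49.34)/2 × 0.5 = 26.5675
  Sum = 92.54 mg/L·hr
IV tail: 49.34/0.286 = 172.517; AUC_iv,0→∞ = 92.54 + 172.517 = 265.057 mg/L·hr
Trapezoidal AUC_0→11.5 (subcutaneous injection):
  [0→3]: (0.00+37.63)/2 × 3 = 56.445
  [3→9]: (37.63+8.80)/2 × 6 = 139.29
  [9→9.5]: (8.80+7.65)/2 × 0.5 = 4.1125
  [9.5→10.5]: (7.65+5.77)/2 × 1 = 6.71
  [10.5→11.5]: (5.77+4.35)/2 × 1 = 5.06
  Sum = 211.6175 mg/L·hr
subcutaneous injection tail: 4.35/0.286 = 15.210; AUC_ev,0→∞ = 211.6175 + 15.210 = 226.8275 mg/L·hr
F = (AUC_ev/D_ev)/(AUC_iv/D_iv) = (226.8275/150)/(265.057/100) = 1.51218/2.65057 = 0.5705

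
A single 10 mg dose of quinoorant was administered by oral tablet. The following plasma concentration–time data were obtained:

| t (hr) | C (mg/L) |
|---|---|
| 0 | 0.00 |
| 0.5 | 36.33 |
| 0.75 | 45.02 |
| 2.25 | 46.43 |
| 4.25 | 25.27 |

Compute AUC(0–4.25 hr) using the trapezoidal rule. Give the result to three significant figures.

AUC = 160 mg/L·hr

Trapezoidal AUC_0→4.25:
  [0→0.5]: (0.00+36.33)/2 × 0.5 = 9.0825
  [0.5→0.75]: (36.33+45.02)/2 × 0.25 = 10.16875
  [0.75→2.25]: (45.02+46.43)/2 × 1.5 = 68.5875
  [2.25→4.25]: (46.43+25.27)/2 × 2 = 71.7
  Sum = 159.53875 mg/L·hr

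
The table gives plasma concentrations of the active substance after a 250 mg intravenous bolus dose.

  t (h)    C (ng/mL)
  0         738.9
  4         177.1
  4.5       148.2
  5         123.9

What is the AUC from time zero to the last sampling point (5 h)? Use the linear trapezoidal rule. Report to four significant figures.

AUC = 1981 ng/mL·h

Trapezoidal AUC_0→5:
  [0→4]: (738.9+177.1)/2 × 4 = 1832.0
  [4→4.5]: (177.1+148.2)/2 × 0.5 = 81.325
  [4.5→5]: (148.2+123.9)/2 × 0.5 = 68.025
  Sum = 1981.35 ng/mL·h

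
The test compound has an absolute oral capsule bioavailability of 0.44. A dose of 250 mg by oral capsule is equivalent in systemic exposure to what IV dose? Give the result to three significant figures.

Systemic exposure from an extravascular dose = F × D_ev, so the equivalent IV dose is F × D_ev.
D_iv = F × D_ev = 0.44 × 250 = 110 mg

D_iv = 110 mg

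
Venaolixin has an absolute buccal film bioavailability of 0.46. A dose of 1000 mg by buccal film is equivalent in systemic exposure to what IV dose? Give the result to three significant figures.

Systemic exposure from an extravascular dose = F × D_ev, so the equivalent IV dose is F × D_ev.
D_iv = F × D_ev = 0.46 × 1000 = 460 mg

D_iv = 460 mg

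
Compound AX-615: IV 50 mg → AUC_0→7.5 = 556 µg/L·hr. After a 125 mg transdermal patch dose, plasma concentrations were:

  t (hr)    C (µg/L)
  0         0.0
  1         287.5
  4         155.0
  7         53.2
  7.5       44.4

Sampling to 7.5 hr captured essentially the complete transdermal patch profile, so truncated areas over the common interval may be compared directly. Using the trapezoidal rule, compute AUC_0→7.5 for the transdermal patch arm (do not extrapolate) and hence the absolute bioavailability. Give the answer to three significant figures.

F = 0.823

Trapezoidal AUC_0→7.5 (transdermal patch):
  [0→1]: (0.0+287.5)/2 × 1 = 143.75
  [1→4]: (287.5+155.0)/2 × 3 = 663.75
  [4→7]: (155.0+53.2)/2 × 3 = 312.3
  [7→7.5]: (53.2+44.4)/2 × 0.5 = 24.4
  Sum = 1144.2 µg/L·hr
F = (AUC_ev/D_ev)/(AUC_iv/D_iv) = (1144.2/125)/(556/50) = 9.1536/11.12 = 0.8232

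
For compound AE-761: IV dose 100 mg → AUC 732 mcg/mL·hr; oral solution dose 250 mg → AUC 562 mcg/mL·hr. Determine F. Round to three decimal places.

F = 0.307

F = (AUC_ev / D_ev) / (AUC_iv / D_iv)
  = (562/250) / (732/100)
  = 2.248 / 7.32 = 0.3071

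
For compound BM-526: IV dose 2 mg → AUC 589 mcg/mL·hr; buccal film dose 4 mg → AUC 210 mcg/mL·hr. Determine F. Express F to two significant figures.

F = (AUC_ev / D_ev) / (AUC_iv / D_iv)
  = (210/4) / (589/2)
  = 52.5 / 294.5 = 0.1783

F = 0.18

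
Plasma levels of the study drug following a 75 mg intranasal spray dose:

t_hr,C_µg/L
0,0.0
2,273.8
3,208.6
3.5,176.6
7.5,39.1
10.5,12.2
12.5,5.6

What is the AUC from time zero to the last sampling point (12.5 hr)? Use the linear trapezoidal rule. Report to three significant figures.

AUC = 1140 µg/L·hr

Trapezoidal AUC_0→12.5:
  [0→2]: (0.0+273.8)/2 × 2 = 273.8
  [2→3]: (273.8+208.6)/2 × 1 = 241.2
  [3→3.5]: (208.6+176.6)/2 × 0.5 = 96.3
  [3.5→7.5]: (176.6+39.1)/2 × 4 = 431.4
  [7.5→10.5]: (39.1+12.2)/2 × 3 = 76.95
  [10.5→12.5]: (12.2+5.6)/2 × 2 = 17.8
  Sum = 1137.45 µg/L·hr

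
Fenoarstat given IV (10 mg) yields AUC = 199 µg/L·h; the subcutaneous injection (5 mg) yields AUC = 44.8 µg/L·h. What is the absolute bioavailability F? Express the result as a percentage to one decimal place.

F = 45.0%

F = (AUC_ev / D_ev) / (AUC_iv / D_iv)
  = (44.8/5) / (199/10)
  = 8.96 / 19.9 = 0.4503
  = 45.03%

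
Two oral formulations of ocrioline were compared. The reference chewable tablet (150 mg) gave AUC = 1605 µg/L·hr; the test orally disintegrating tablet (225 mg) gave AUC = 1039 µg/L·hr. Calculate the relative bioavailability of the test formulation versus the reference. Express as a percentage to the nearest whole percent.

F_rel = 43%

F_rel = (AUC_test/D_test) / (AUC_ref/D_ref)
      = (1039/225) / (1605/150)
      = 4.61778 / 10.7 = 0.4316 = 43.16%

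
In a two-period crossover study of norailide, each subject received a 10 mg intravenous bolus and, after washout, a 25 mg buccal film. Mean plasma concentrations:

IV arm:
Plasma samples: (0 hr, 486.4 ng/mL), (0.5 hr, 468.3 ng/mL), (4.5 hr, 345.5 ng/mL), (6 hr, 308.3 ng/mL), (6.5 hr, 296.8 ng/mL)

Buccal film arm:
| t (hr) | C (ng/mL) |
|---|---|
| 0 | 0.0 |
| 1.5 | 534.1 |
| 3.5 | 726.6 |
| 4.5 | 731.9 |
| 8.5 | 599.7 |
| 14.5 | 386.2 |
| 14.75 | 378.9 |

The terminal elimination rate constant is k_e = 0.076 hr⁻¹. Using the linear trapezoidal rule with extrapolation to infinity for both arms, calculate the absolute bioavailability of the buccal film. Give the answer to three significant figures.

Trapezoidal AUC_0→6.5 (IV):
  [0→0.5]: (486.4+468.3)/2 × 0.5 = 238.675
  [0.5→4.5]: (468.3+345.5)/2 × 4 = 1627.6
  [4.5→6]: (345.5+308.3)/2 × 1.5 = 490.35
  [6→6.5]: (308.3+296.8)/2 × 0.5 = 151.275
  Sum = 2507.9 ng/mL·hr
IV tail: 296.8/0.076 = 3905.263; AUC_iv,0→∞ = 2507.9 + 3905.263 = 6413.163 ng/mL·hr
Trapezoidal AUC_0→14.75 (buccal film):
  [0→1.5]: (0.0+534.1)/2 × 1.5 = 400.575
  [1.5→3.5]: (534.1+726.6)/2 × 2 = 1260.7
  [3.5→4.5]: (726.6+731.9)/2 × 1 = 729.25
  [4.5→8.5]: (731.9+599.7)/2 × 4 = 2663.2
  [8.5→14.5]: (599.7+386.2)/2 × 6 = 2957.7
  [14.5→14.75]: (386.2+378.9)/2 × 0.25 = 95.6375
  Sum = 8107.0625 ng/mL·hr
buccal film tail: 378.9/0.076 = 4985.526; AUC_ev,0→∞ = 8107.0625 + 4985.526 = 13092.5885 ng/mL·hr
F = (AUC_ev/D_ev)/(AUC_iv/D_iv) = (13092.5885/25)/(6413.163/10) = 523.70354/641.3163 = 0.8166

F = 0.817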